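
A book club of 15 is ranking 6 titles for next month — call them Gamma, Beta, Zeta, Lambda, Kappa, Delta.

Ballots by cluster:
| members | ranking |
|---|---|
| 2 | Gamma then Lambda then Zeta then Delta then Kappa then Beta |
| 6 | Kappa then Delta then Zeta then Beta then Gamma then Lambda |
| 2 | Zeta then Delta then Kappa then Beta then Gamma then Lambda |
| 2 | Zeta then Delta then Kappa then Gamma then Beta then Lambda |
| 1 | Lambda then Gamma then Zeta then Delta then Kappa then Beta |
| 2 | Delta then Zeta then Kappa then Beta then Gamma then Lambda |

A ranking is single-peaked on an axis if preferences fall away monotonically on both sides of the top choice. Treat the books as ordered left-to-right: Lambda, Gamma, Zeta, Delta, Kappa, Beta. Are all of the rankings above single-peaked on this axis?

Axis positions: Lambda=1, Gamma=2, Zeta=3, Delta=4, Kappa=5, Beta=6.
Cluster 1 (peak Gamma at position 2): ranking walks positions 2-1-3-4-5-6, expanding outward from the peak — single-peaked.
Cluster 2 (peak Kappa at position 5): ranking walks positions 5-4-3-6-2-1, expanding outward from the peak — single-peaked.
Cluster 3 (peak Zeta at position 3): ranking walks positions 3-4-5-6-2-1, expanding outward from the peak — single-peaked.
Cluster 4 (peak Zeta at position 3): ranking walks positions 3-4-5-2-6-1, expanding outward from the peak — single-peaked.
Cluster 5 (peak Lambda at position 1): ranking walks positions 1-2-3-4-5-6, expanding outward from the peak — single-peaked.
Cluster 6 (peak Delta at position 4): ranking walks positions 4-3-5-6-2-1, expanding outward from the peak — single-peaked.
Every ranking is single-peaked on this axis.

yes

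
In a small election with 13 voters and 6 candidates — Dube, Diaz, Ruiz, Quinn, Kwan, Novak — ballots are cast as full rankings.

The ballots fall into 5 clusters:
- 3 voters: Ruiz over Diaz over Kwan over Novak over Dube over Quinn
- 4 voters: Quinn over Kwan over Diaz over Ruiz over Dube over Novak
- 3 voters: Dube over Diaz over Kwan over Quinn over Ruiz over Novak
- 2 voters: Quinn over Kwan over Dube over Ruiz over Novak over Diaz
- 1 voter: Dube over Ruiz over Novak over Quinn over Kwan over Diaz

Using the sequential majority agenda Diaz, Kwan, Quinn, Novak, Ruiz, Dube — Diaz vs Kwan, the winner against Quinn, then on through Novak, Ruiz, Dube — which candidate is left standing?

Round 1: Diaz vs Kwan — 6–7, Kwan advances.
Round 2: Kwan vs Quinn — 6–7, Quinn advances.
Round 3: Quinn vs Novak — 9–4, Quinn advances.
Round 4: Quinn vs Ruiz — 9–4, Quinn advances.
Round 5: Quinn vs Dube — 6–7, Dube advances.
The agenda winner is Dube.

Dube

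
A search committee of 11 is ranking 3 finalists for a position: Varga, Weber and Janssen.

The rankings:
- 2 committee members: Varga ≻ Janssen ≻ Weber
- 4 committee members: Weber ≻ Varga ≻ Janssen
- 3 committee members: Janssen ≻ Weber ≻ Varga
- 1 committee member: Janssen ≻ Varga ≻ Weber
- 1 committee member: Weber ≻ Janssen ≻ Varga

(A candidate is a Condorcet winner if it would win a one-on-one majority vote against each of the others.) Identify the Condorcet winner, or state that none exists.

Pairwise majorities:
Varga–Weber: Weber 8–3.
Varga vs Janssen: Varga wins 6–5.
Weber vs Janssen: Janssen wins 6–5.
No candidate is unbeaten: Varga loses to Weber; Weber loses to Janssen; Janssen loses to Varga. In particular Varga > Janssen > Weber > Varga is a majority cycle — no Condorcet winner exists.

none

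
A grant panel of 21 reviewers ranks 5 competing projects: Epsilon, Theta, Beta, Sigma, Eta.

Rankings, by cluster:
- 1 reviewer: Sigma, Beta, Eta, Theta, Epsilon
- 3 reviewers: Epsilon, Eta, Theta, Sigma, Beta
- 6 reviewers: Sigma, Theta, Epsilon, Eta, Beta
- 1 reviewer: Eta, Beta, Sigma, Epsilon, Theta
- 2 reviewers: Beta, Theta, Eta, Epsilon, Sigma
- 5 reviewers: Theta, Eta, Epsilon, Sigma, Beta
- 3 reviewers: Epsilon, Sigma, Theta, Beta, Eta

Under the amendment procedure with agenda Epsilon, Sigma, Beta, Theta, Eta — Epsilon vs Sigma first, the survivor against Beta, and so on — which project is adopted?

Theta

Round 1: Epsilon vs Sigma — 13–8, Epsilon advances.
Round 2: Epsilon vs Beta — 17–4, Epsilon advances.
Round 3: Epsilon vs Theta — 7–14, Theta advances.
Round 4: Theta vs Eta — 16–5, Theta advances.
Theta survives the agenda.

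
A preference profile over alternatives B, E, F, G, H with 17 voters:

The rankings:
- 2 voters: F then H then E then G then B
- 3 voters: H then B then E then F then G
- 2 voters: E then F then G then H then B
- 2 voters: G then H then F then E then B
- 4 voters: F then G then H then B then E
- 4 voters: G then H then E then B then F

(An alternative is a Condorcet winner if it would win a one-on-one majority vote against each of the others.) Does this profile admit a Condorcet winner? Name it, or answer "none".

Check each pair by majority over 17 ballots:
B vs E: B preferred on 3+4 = 7 ballots; E wins 10–7.
B vs F: 7 to 10, F.
B vs G: G, 14–3.
B vs H: B is ranked higher on 0 ballots, H on 17. H wins 17–0.
E vs F: E is ranked higher on 3+2+4 = 9 ballots, F on 8. E wins 9–8.
E vs G: E preferred on 2+3+2 = 7 ballots; G wins 10–7.
E vs H: H wins 15–2.
F–G: F 11–6.
F vs H: F preferred on 2+2+4 = 8 ballots; H wins 9–8.
G vs H: G wins 12–5.
No alternative is unbeaten: B loses to E; E loses to G; F loses to E; G loses to F; H loses to G. In particular E beats F beats G beats E is a majority cycle — no Condorcet winner exists.

none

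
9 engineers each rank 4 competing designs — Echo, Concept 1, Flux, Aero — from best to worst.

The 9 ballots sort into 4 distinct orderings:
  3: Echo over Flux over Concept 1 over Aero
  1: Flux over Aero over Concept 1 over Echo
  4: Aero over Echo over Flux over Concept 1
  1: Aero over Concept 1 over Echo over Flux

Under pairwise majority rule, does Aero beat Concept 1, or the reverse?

Aero

Ballots ranking Aero above Concept 1: 1 + 4 + 1 = 6.
Ballots ranking Concept 1 above Aero: 9 − 6 = 3.
Aero wins the head-to-head 6–3.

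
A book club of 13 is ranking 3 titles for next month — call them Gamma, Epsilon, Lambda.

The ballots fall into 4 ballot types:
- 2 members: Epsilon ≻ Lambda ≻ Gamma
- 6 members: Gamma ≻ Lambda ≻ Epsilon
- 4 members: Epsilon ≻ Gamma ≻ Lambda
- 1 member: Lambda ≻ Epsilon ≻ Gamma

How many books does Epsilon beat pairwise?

Epsilon against each rival (13 members):
Epsilon vs Gamma: Epsilon wins 7–6.
Epsilon vs Lambda: Lambda wins 7–6.
Epsilon beats Gamma; loses to Lambda — 1 pairwise win.

1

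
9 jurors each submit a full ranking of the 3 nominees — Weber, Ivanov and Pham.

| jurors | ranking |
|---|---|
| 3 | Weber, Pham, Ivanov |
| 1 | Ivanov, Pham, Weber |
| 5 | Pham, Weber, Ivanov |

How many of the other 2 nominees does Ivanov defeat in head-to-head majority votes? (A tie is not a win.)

Ivanov against each rival (9 jurors):
Ivanov vs Weber: 1 for Ivanov, 8 for Weber — Weber by 8–1.
Ivanov vs Pham: Ivanov preferred on 1 ballot; Pham wins 8–1.
Ivanov beats no one; loses to Weber, Pham — 0 pairwise wins.

0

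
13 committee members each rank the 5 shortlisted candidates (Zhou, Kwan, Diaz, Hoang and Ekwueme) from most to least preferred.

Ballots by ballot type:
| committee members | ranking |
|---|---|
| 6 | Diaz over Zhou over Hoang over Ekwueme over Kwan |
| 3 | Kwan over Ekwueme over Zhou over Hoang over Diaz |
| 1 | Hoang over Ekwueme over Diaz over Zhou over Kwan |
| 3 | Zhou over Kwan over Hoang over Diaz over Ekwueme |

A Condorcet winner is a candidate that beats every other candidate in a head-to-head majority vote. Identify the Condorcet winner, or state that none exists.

Head-to-head results (13 committee members):
Zhou–Kwan: Zhou 10–3.
Zhou–Diaz: Diaz 7–6.
Zhou vs Hoang: Zhou wins 12–1.
Zhou vs Ekwueme: Zhou wins 9–4.
Kwan vs Diaz: Diaz, 7–6.
Kwan–Hoang: Hoang 7–6.
Kwan vs Ekwueme: Ekwueme wins 7–6.
Diaz vs Hoang: Hoang, 7–6.
Diaz vs Ekwueme: Diaz, 9–4.
Hoang–Ekwueme: Hoang 10–3.
No candidate is unbeaten: Zhou loses to Diaz; Kwan loses to Zhou; Diaz loses to Hoang; Hoang loses to Zhou; Ekwueme loses to Zhou. In particular Zhou > Hoang > Diaz > Zhou is a majority cycle — no Condorcet winner exists.

none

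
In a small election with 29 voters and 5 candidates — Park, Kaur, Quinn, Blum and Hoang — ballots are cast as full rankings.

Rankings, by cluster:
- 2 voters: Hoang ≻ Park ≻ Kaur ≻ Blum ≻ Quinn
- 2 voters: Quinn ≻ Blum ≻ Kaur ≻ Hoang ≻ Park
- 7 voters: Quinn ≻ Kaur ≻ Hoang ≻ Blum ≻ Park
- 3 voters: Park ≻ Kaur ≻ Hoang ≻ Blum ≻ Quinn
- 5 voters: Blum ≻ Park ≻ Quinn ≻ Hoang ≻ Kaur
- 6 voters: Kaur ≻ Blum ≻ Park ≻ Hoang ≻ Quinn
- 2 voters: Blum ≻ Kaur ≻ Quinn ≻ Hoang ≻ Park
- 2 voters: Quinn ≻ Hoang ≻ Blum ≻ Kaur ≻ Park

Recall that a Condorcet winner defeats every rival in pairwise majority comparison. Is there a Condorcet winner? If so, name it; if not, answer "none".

none

Check each pair by majority over 29 ballots:
Park vs Kaur: Kaur wins 19–10.
Park–Quinn: Park 16–13.
Park–Blum: Blum 24–5.
Park vs Hoang: Hoang, 15–14.
Kaur vs Quinn: Quinn wins 16–13.
Kaur vs Blum: Kaur wins 18–11.
Kaur–Hoang: Kaur 20–9.
Quinn vs Blum: Blum wins 18–11.
Quinn–Hoang: Quinn 18–11.
Blum vs Hoang: Blum wins 15–14.
No candidate is unbeaten: Park loses to Kaur; Kaur loses to Quinn; Quinn loses to Park; Blum loses to Kaur; Hoang loses to Kaur. In particular Park → Quinn → Kaur → Park is a majority cycle — no Condorcet winner exists.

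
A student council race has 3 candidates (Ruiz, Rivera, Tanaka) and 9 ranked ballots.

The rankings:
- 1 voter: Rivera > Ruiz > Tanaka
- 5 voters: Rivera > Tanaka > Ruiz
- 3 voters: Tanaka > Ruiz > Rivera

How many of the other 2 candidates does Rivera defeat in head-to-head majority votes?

Rivera against each rival (9 voters):
Rivera vs Ruiz: 1+5 = 6 for Rivera, 3 for Ruiz — Rivera by 6–3.
Rivera vs Tanaka: 1+5 = 6 for Rivera, 3 for Tanaka — Rivera by 6–3.
Rivera beats Ruiz, Tanaka — 2 pairwise wins.

2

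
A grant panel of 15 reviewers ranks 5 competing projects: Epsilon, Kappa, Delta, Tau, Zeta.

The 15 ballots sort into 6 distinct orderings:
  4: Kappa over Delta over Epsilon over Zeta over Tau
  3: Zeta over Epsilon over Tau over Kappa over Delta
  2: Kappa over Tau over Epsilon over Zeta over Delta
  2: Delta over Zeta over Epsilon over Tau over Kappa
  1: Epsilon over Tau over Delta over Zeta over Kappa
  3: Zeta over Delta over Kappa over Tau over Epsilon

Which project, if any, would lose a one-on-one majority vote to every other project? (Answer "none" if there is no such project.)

Tau

Head-to-head results (15 reviewers):
Epsilon vs Kappa: Kappa wins 9–6.
Epsilon–Delta: Delta 9–6.
Epsilon vs Tau: 10 to 5, Epsilon.
Epsilon vs Zeta: Zeta wins 8–7.
Kappa vs Delta: 9 to 6, Kappa.
Kappa vs Tau: Kappa preferred on 4+2+3 = 9 ballots; Kappa wins 9–6.
Kappa vs Zeta: Kappa preferred on 4+2 = 6 ballots; Zeta wins 9–6.
Delta vs Tau: Delta wins 9–6.
Delta–Zeta: Zeta 8–7.
Tau vs Zeta: Tau preferred on 2+1 = 3 ballots; Zeta wins 12–3.
Only Tau has no wins; Tau is the Condorcet loser.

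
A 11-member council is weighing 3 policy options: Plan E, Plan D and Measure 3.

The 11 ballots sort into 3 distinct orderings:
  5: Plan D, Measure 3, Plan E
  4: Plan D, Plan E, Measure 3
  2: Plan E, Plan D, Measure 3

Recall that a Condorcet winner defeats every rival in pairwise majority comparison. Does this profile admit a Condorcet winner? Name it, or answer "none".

Plan D

Pairwise majorities:
Plan E vs Plan D: Plan D wins 9–2.
Plan E vs Measure 3: Plan E, 6–5.
Plan D vs Measure 3: 5+4+2 = 11 for Plan D, 0 for Measure 3 — Plan D by 11–0.
Plan D defeats every rival head-to-head and is the Condorcet winner.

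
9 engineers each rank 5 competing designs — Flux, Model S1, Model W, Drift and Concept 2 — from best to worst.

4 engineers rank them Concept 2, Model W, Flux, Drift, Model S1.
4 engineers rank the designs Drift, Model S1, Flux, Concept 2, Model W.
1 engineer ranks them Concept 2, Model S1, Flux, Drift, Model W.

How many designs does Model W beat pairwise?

0

Model W against each rival (9 engineers):
Model W vs Flux: Model W is ranked higher on 4 ballots, Flux on 5. Flux wins 5–4.
Model W vs Model S1: 4 to 5, Model S1.
Model W vs Drift: Drift, 5–4.
Model W vs Concept 2: Model W preferred on 0 ballots; Concept 2 wins 9–0.
Model W beats no one; loses to Flux, Model S1, Drift, Concept 2 — 0 pairwise wins.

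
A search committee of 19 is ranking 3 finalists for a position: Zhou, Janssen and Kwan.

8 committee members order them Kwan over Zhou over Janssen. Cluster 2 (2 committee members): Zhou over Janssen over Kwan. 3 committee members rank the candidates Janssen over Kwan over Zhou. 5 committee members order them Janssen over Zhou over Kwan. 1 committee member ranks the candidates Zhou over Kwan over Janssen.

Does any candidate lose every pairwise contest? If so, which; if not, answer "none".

none

Head-to-head results (19 committee members):
Zhou vs Janssen: 11 to 8, Zhou.
Zhou vs Kwan: Kwan, 11–8.
Janssen–Kwan: Janssen 10–9.
Every candidate wins at least one matchup (Zhou beats Janssen; Janssen beats Kwan; Kwan beats Zhou), so there is no Condorcet loser.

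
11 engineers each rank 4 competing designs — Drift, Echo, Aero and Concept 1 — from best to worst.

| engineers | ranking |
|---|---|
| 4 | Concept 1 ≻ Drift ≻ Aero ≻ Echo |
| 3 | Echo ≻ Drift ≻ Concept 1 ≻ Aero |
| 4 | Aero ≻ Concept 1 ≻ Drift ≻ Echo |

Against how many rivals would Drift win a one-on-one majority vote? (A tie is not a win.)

Drift against each rival (11 engineers):
Drift vs Echo: 8 to 3, Drift.
Drift vs Aero: 7 to 4, Drift.
Drift vs Concept 1: 3 to 8, Concept 1.
Drift beats Echo, Aero; loses to Concept 1 — 2 pairwise wins.

2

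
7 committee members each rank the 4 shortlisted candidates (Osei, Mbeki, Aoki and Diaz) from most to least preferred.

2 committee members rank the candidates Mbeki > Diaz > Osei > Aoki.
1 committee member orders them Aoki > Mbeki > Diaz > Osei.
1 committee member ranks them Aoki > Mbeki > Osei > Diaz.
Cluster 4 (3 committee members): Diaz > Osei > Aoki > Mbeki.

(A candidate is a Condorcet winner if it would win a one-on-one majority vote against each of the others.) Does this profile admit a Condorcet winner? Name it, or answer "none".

none

Pairwise majorities:
Osei vs Mbeki: Mbeki, 4–3.
Osei vs Aoki: Osei wins 5–2.
Osei–Diaz: Diaz 6–1.
Mbeki–Aoki: Aoki 5–2.
Mbeki–Diaz: Mbeki 4–3.
Aoki vs Diaz: Diaz wins 5–2.
No candidate is unbeaten: Osei loses to Mbeki; Mbeki loses to Aoki; Aoki loses to Osei; Diaz loses to Mbeki. In particular Osei beats Aoki beats Mbeki beats Osei is a majority cycle — no Condorcet winner exists.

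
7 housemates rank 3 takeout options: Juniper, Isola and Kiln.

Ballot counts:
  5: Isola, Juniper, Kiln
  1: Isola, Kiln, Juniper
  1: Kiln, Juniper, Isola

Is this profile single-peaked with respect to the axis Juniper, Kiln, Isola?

Axis positions: Juniper=1, Kiln=2, Isola=3.
Ballot type 1: ranking walks positions 3-1-2; Juniper is ranked above Kiln even though Kiln lies between Juniper and the peak Isola on the axis — preferences dip and rise again. Not single-peaked.
Ballot type 2 (peak Isola at position 3): ranking walks positions 3-2-1, expanding outward from the peak — single-peaked.
Ballot type 3 (peak Kiln at position 2): ranking walks positions 2-1-3, expanding outward from the peak — single-peaked.
Ballot type 1 violates single-peakedness, so the profile is not single-peaked on this axis.

no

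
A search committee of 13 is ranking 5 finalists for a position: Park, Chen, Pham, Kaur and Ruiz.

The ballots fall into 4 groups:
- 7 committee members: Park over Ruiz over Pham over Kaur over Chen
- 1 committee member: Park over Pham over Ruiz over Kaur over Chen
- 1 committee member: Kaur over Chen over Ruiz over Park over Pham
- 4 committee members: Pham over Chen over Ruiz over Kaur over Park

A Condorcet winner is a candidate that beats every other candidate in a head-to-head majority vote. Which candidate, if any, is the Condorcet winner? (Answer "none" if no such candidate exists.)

Park

Check each pair by majority over 13 ballots:
Park vs Chen: Park wins 8–5.
Park vs Pham: Park is ranked higher on 7+1+1 = 9 ballots, Pham on 4. Park wins 9–4.
Park vs Kaur: Park wins 8–5.
Park vs Ruiz: 7+1 = 8 for Park, 5 for Ruiz — Park by 8–5.
Chen vs Pham: Chen is ranked higher on 1 ballot, Pham on 12. Pham wins 12–1.
Chen vs Kaur: 4 to 9, Kaur.
Chen vs Ruiz: 5 to 8, Ruiz.
Pham–Kaur: Pham 12–1.
Pham vs Ruiz: 1+4 = 5 for Pham, 8 for Ruiz — Ruiz by 8–5.
Kaur–Ruiz: Ruiz 12–1.
Park wins every pairwise contest, so Park is the Condorcet winner.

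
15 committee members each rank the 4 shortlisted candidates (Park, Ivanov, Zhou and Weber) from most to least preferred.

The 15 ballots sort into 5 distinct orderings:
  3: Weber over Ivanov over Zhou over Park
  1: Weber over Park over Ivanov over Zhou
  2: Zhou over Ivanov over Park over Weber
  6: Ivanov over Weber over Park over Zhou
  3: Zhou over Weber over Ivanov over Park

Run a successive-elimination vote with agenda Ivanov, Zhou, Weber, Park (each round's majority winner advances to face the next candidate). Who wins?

Ivanov

Round 1: Ivanov vs Zhou — 10–5, Ivanov advances.
Round 2: Ivanov vs Weber — 8–7, Ivanov advances.
Round 3: Ivanov vs Park — 14–1, Ivanov advances.
Ivanov survives the agenda.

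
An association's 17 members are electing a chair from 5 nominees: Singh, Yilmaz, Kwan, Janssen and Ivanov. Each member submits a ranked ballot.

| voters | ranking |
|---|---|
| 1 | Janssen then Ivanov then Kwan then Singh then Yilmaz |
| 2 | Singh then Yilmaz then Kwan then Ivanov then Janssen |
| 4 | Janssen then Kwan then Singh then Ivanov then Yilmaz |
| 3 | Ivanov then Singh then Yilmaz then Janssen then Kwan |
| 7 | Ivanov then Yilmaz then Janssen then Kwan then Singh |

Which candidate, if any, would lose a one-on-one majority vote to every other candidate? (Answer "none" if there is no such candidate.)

Head-to-head results (17 voters):
Singh vs Yilmaz: Singh, 10–7.
Singh vs Kwan: Kwan, 12–5.
Singh–Janssen: Janssen 12–5.
Singh vs Ivanov: Singh preferred on 2+4 = 6 ballots; Ivanov wins 11–6.
Yilmaz vs Kwan: 2+3+7 = 12 for Yilmaz, 5 for Kwan — Yilmaz by 12–5.
Yilmaz vs Janssen: 12 to 5, Yilmaz.
Yilmaz vs Ivanov: Ivanov wins 15–2.
Kwan vs Janssen: 2 for Kwan, 15 for Janssen — Janssen by 15–2.
Kwan vs Ivanov: Ivanov, 11–6.
Janssen vs Ivanov: Ivanov, 12–5.
No candidate is winless: Singh beats Yilmaz; Yilmaz beats Kwan; Kwan beats Singh; Janssen beats Singh; Ivanov beats Singh. There is no Condorcet loser.

none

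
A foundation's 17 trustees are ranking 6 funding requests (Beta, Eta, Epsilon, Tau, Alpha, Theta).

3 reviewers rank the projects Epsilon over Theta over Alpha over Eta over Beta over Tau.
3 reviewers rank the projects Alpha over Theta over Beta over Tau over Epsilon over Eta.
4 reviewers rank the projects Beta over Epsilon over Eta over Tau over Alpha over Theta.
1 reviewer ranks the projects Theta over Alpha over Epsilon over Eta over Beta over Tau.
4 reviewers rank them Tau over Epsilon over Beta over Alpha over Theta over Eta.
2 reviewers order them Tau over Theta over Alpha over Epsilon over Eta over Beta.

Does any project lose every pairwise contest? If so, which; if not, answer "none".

Eta

Head-to-head results (17 reviewers):
Beta vs Eta: Beta wins 11–6.
Beta vs Epsilon: 3+4 = 7 for Beta, 10 for Epsilon — Epsilon by 10–7.
Beta–Tau: Beta 11–6.
Beta vs Alpha: 4+4 = 8 for Beta, 9 for Alpha — Alpha by 9–8.
Beta vs Theta: Theta wins 9–8.
Eta vs Epsilon: Epsilon, 17–0.
Eta vs Tau: Tau, 9–8.
Eta vs Alpha: Eta preferred on 4 ballots; Alpha wins 13–4.
Eta vs Theta: Eta preferred on 4 ballots; Theta wins 13–4.
Epsilon–Tau: Tau 9–8.
Epsilon–Alpha: Epsilon 11–6.
Epsilon vs Theta: 11 to 6, Epsilon.
Tau vs Alpha: Tau, 10–7.
Tau vs Theta: Tau, 10–7.
Alpha vs Theta: Alpha, 11–6.
Eta is beaten in every head-to-head and is the Condorcet loser.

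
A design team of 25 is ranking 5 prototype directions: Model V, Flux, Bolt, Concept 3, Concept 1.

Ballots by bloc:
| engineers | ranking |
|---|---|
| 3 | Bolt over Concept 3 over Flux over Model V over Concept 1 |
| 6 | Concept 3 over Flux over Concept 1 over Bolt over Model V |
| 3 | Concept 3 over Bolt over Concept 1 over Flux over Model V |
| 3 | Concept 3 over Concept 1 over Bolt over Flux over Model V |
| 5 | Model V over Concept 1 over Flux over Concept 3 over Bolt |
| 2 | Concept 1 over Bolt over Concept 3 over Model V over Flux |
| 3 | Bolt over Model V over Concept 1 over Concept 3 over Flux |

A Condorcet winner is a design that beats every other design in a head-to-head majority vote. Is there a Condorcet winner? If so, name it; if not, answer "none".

Pairwise majorities:
Model V–Flux: Flux 15–10.
Model V vs Bolt: Bolt, 20–5.
Model V vs Concept 3: Concept 3, 17–8.
Model V vs Concept 1: 3+5+3 = 11 for Model V, 14 for Concept 1 — Concept 1 by 14–11.
Flux vs Bolt: Flux is ranked higher on 6+5 = 11 ballots, Bolt on 14. Bolt wins 14–11.
Flux vs Concept 3: Flux preferred on 5 ballots; Concept 3 wins 20–5.
Flux vs Concept 1: 9 to 16, Concept 1.
Bolt vs Concept 3: Bolt preferred on 3+2+3 = 8 ballots; Concept 3 wins 17–8.
Bolt vs Concept 1: 9 to 16, Concept 1.
Concept 3–Concept 1: Concept 3 15–10.
Concept 3 beats each of Model V, Flux, Bolt, Concept 1 — Concept 3 is the Condorcet winner.

Concept 3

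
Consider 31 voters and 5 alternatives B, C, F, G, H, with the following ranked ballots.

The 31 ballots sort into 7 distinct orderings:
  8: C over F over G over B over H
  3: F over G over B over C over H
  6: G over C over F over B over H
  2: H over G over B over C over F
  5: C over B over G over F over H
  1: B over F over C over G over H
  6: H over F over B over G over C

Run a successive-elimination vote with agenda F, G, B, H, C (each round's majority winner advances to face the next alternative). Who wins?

C

Round 1: F vs G — 18–13, F advances.
Round 2: F vs B — 23–8, F advances.
Round 3: F vs H — 23–8, F advances.
Round 4: F vs C — 10–21, C advances.
C survives the agenda.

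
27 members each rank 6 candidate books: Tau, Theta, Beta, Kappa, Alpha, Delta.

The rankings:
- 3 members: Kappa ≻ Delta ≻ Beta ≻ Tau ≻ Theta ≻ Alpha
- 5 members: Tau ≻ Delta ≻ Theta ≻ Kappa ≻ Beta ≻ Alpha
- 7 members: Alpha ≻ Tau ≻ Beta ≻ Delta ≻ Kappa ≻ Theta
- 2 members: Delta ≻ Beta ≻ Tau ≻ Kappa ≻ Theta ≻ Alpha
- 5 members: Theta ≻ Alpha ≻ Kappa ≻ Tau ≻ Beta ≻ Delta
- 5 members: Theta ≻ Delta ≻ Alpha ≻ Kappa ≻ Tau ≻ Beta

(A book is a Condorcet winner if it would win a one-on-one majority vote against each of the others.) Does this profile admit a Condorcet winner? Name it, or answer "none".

Check each pair by majority over 27 ballots:
Tau vs Theta: Tau wins 17–10.
Tau vs Beta: 22 to 5, Tau.
Tau vs Kappa: 5+7+2 = 14 for Tau, 13 for Kappa — Tau by 14–13.
Tau vs Alpha: Alpha wins 17–10.
Tau vs Delta: Tau is ranked higher on 5+7+5 = 17 ballots, Delta on 10. Tau wins 17–10.
Theta vs Beta: 5+5+5 = 15 for Theta, 12 for Beta — Theta by 15–12.
Theta vs Kappa: Theta, 15–12.
Theta vs Alpha: Theta, 20–7.
Theta–Delta: Delta 17–10.
Beta–Kappa: Kappa 18–9.
Beta vs Alpha: 10 to 17, Alpha.
Beta vs Delta: 12 to 15, Delta.
Kappa–Alpha: Alpha 17–10.
Kappa vs Delta: Kappa is ranked higher on 3+5 = 8 ballots, Delta on 19. Delta wins 19–8.
Alpha vs Delta: 12 to 15, Delta.
Every book loses at least once (Tau loses to Alpha; Theta loses to Tau; Beta loses to Tau; Kappa loses to Tau; Alpha loses to Theta; Delta loses to Tau). The majority relation contains the cycle Tau → Theta → Alpha → Tau, so there is no Condorcet winner.

none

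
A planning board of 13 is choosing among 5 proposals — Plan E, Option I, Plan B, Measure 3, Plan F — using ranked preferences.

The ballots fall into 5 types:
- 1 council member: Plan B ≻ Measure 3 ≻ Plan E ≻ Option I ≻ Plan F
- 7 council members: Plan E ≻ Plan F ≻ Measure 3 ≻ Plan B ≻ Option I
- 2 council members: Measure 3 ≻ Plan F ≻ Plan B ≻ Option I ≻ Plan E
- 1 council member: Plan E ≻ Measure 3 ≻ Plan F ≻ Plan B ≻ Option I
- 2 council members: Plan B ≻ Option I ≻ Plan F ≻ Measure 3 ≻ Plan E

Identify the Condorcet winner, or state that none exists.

Plan E

Pairwise majorities:
Plan E vs Option I: 9 to 4, Plan E.
Plan E vs Plan B: 7+1 = 8 for Plan E, 5 for Plan B — Plan E by 8–5.
Plan E vs Measure 3: 7+1 = 8 for Plan E, 5 for Measure 3 — Plan E by 8–5.
Plan E vs Plan F: 9 to 4, Plan E.
Option I vs Plan B: 0 for Option I, 13 for Plan B — Plan B by 13–0.
Option I vs Measure 3: 2 to 11, Measure 3.
Option I vs Plan F: Option I preferred on 1+2 = 3 ballots; Plan F wins 10–3.
Plan B vs Measure 3: Plan B preferred on 1+2 = 3 ballots; Measure 3 wins 10–3.
Plan B vs Plan F: Plan B preferred on 1+2 = 3 ballots; Plan F wins 10–3.
Measure 3 vs Plan F: Measure 3 is ranked higher on 1+2+1 = 4 ballots, Plan F on 9. Plan F wins 9–4.
Plan E defeats every rival head-to-head and is the Condorcet winner.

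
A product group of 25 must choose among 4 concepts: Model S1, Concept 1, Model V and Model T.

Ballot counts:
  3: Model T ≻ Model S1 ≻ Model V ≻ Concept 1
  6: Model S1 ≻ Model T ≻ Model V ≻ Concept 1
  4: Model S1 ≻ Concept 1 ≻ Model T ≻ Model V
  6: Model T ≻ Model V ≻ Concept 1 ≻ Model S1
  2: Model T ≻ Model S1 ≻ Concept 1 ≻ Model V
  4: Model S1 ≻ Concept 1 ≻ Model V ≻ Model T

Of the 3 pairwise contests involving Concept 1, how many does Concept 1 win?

0

Concept 1 against each rival (25 engineers):
Concept 1 vs Model S1: Concept 1 preferred on 6 ballots; Model S1 wins 19–6.
Concept 1 vs Model V: 4+2+4 = 10 for Concept 1, 15 for Model V — Model V by 15–10.
Concept 1 vs Model T: Model T, 17–8.
Concept 1 beats no one; loses to Model S1, Model V, Model T — 0 pairwise wins.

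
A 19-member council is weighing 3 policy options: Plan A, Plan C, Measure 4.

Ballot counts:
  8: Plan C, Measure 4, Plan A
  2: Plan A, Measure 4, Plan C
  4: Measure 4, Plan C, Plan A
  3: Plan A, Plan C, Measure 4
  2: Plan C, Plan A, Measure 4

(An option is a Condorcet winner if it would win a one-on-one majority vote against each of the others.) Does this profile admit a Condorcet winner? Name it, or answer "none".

Plan C

Pairwise majorities:
Plan A vs Plan C: 2+3 = 5 for Plan A, 14 for Plan C — Plan C by 14–5.
Plan A vs Measure 4: Plan A preferred on 2+3+2 = 7 ballots; Measure 4 wins 12–7.
Plan C vs Measure 4: 13 to 6, Plan C.
Plan C defeats every rival head-to-head and is the Condorcet winner.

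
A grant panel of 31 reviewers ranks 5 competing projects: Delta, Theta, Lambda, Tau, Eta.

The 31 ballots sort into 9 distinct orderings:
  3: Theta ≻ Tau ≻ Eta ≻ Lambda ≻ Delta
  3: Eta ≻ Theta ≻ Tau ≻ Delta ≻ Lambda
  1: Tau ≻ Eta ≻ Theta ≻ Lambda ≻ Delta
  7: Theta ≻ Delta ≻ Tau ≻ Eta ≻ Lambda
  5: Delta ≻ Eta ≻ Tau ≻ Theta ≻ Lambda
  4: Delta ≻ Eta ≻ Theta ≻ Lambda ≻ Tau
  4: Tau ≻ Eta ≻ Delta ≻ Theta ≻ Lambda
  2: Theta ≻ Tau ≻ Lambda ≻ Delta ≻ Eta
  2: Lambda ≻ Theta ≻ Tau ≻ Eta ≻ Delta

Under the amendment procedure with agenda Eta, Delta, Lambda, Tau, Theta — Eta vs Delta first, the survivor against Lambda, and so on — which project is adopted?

Theta

Round 1: Eta vs Delta — 13–18, Delta advances.
Round 2: Delta vs Lambda — 23–8, Delta advances.
Round 3: Delta vs Tau — 16–15, Delta advances.
Round 4: Delta vs Theta — 13–18, Theta advances.
The agenda winner is Theta.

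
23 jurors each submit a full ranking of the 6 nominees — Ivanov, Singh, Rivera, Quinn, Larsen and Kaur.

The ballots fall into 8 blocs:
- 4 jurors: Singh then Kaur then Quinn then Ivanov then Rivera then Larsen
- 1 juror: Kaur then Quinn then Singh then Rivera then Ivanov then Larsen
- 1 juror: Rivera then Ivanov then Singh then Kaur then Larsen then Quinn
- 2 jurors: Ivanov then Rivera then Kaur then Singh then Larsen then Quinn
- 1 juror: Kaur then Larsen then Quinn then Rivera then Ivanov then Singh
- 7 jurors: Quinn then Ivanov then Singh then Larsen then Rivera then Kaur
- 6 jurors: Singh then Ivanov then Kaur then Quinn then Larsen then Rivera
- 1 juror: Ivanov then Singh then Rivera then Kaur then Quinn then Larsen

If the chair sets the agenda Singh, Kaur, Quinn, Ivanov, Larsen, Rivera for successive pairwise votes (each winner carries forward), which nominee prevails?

Round 1: Singh vs Kaur — 19–4, Singh advances.
Round 2: Singh vs Quinn — 14–9, Singh advances.
Round 3: Singh vs Ivanov — 11–12, Ivanov advances.
Round 4: Ivanov vs Larsen — 22–1, Ivanov advances.
Round 5: Ivanov vs Rivera — 20–3, Ivanov advances.
The agenda winner is Ivanov.

Ivanov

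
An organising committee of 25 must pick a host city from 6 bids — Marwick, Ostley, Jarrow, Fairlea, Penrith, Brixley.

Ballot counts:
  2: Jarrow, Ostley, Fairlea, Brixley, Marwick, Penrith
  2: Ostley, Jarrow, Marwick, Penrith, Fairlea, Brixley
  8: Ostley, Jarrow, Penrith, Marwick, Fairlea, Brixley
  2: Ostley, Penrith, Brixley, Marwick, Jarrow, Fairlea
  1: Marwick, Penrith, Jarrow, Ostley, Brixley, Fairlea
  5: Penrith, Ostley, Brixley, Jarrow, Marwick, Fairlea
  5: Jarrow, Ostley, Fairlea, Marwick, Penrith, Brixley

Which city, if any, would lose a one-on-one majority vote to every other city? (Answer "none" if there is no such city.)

Pairwise majorities:
Marwick–Ostley: Ostley 24–1.
Marwick–Jarrow: Jarrow 22–3.
Marwick vs Fairlea: Marwick is ranked higher on 2+8+2+1+5 = 18 ballots, Fairlea on 7. Marwick wins 18–7.
Marwick vs Penrith: Penrith, 15–10.
Marwick–Brixley: Marwick 16–9.
Ostley–Jarrow: Ostley 17–8.
Ostley–Fairlea: Ostley 25–0.
Ostley–Penrith: Ostley 19–6.
Ostley vs Brixley: Ostley, 25–0.
Jarrow vs Fairlea: 25 to 0, Jarrow.
Jarrow vs Penrith: Jarrow is ranked higher on 2+2+8+5 = 17 ballots, Penrith on 8. Jarrow wins 17–8.
Jarrow vs Brixley: Jarrow, 18–7.
Fairlea vs Penrith: Penrith, 18–7.
Fairlea–Brixley: Fairlea 17–8.
Penrith vs Brixley: Penrith, 23–2.
Only Brixley has no wins; Brixley is the Condorcet loser.

Brixley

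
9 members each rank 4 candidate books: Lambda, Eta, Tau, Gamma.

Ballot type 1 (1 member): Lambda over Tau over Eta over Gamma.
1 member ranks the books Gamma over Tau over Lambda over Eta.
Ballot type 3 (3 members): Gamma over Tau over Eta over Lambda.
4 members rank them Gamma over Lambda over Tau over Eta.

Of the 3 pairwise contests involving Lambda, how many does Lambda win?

Lambda against each rival (9 members):
Lambda vs Eta: 6 to 3, Lambda.
Lambda vs Tau: Lambda wins 5–4.
Lambda vs Gamma: Gamma, 8–1.
Lambda beats Eta, Tau; loses to Gamma — 2 pairwise wins.

2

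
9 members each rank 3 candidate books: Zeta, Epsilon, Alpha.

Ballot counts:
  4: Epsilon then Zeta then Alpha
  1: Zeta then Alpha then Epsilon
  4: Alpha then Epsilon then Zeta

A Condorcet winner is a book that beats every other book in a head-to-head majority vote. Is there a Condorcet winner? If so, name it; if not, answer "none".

none

Check each pair by majority over 9 ballots:
Zeta vs Epsilon: Epsilon, 8–1.
Zeta vs Alpha: Zeta wins 5–4.
Epsilon vs Alpha: Alpha, 5–4.
No book is unbeaten: Zeta loses to Epsilon; Epsilon loses to Alpha; Alpha loses to Zeta. In particular Zeta → Alpha → Epsilon → Zeta is a majority cycle — no Condorcet winner exists.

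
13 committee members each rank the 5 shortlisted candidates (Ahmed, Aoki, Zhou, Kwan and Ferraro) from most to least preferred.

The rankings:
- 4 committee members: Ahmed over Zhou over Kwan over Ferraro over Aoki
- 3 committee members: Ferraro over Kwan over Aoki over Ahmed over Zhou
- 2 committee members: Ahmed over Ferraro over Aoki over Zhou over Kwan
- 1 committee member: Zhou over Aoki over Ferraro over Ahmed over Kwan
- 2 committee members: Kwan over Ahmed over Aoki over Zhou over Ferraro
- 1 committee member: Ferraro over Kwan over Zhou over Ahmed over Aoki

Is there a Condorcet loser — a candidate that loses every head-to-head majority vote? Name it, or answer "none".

none

Head-to-head results (13 committee members):
Ahmed vs Aoki: 4+2+2+1 = 9 for Ahmed, 4 for Aoki — Ahmed by 9–4.
Ahmed vs Zhou: Ahmed wins 11–2.
Ahmed vs Kwan: Ahmed wins 7–6.
Ahmed vs Ferraro: Ahmed preferred on 4+2+2 = 8 ballots; Ahmed wins 8–5.
Aoki–Zhou: Aoki 7–6.
Aoki vs Kwan: Kwan, 10–3.
Aoki vs Ferraro: Aoki preferred on 1+2 = 3 ballots; Ferraro wins 10–3.
Zhou vs Kwan: Zhou, 7–6.
Zhou vs Ferraro: Zhou preferred on 4+1+2 = 7 ballots; Zhou wins 7–6.
Kwan vs Ferraro: 4+2 = 6 for Kwan, 7 for Ferraro — Ferraro by 7–6.
Every candidate wins at least one matchup (Ahmed beats Aoki; Aoki beats Zhou; Zhou beats Kwan; Kwan beats Aoki; Ferraro beats Aoki), so there is no Condorcet loser.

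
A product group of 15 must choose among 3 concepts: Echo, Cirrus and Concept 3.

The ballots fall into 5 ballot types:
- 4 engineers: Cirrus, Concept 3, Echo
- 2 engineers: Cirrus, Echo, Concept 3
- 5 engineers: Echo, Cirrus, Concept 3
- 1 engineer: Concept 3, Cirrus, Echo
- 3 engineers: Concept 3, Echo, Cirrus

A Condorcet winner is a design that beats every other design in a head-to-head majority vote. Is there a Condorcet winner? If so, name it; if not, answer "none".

Check each pair by majority over 15 ballots:
Echo vs Cirrus: Echo preferred on 5+3 = 8 ballots; Echo wins 8–7.
Echo vs Concept 3: 2+5 = 7 for Echo, 8 for Concept 3 — Concept 3 by 8–7.
Cirrus vs Concept 3: 4+2+5 = 11 for Cirrus, 4 for Concept 3 — Cirrus by 11–4.
Every design loses at least once (Echo loses to Concept 3; Cirrus loses to Echo; Concept 3 loses to Cirrus). The majority relation contains the cycle Echo > Cirrus > Concept 3 > Echo, so there is no Condorcet winner.

none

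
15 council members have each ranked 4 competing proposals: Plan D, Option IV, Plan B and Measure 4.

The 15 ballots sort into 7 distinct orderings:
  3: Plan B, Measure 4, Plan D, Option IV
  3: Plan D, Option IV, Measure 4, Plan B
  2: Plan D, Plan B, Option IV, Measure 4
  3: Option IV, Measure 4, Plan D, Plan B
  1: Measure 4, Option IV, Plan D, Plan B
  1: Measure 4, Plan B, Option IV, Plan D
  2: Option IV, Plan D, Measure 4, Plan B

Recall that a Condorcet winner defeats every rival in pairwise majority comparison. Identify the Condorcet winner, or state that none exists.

Pairwise majorities:
Plan D vs Option IV: Plan D preferred on 3+3+2 = 8 ballots; Plan D wins 8–7.
Plan D vs Plan B: Plan D is ranked higher on 3+2+3+1+2 = 11 ballots, Plan B on 4. Plan D wins 11–4.
Plan D vs Measure 4: Plan D preferred on 3+2+2 = 7 ballots; Measure 4 wins 8–7.
Option IV vs Plan B: 9 to 6, Option IV.
Option IV vs Measure 4: 10 to 5, Option IV.
Plan B vs Measure 4: Plan B is ranked higher on 3+2 = 5 ballots, Measure 4 on 10. Measure 4 wins 10–5.
Every option loses at least once (Plan D loses to Measure 4; Option IV loses to Plan D; Plan B loses to Plan D; Measure 4 loses to Option IV). The majority relation contains the cycle Plan D > Option IV > Measure 4 > Plan D, so there is no Condorcet winner.

none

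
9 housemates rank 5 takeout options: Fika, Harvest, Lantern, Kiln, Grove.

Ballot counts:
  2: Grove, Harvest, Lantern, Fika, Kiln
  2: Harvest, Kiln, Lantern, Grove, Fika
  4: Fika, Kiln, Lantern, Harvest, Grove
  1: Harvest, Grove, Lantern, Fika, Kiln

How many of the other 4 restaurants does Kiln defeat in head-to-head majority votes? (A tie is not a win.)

Kiln against each rival (9 friends):
Kiln vs Fika: 2 for Kiln, 7 for Fika — Fika by 7–2.
Kiln vs Harvest: Harvest, 5–4.
Kiln–Lantern: Kiln 6–3.
Kiln vs Grove: Kiln, 6–3.
Kiln beats Lantern, Grove; loses to Fika, Harvest — 2 pairwise wins.

2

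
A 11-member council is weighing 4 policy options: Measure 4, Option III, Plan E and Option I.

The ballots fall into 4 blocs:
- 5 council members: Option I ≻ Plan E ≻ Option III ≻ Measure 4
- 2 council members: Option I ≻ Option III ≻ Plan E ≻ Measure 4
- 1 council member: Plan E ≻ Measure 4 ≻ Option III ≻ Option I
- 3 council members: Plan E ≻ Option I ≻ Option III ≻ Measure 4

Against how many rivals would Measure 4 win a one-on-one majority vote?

0

Measure 4 against each rival (11 council members):
Measure 4 vs Option III: 1 for Measure 4, 10 for Option III — Option III by 10–1.
Measure 4 vs Plan E: Measure 4 is ranked higher on 0 ballots, Plan E on 11. Plan E wins 11–0.
Measure 4 vs Option I: Measure 4 preferred on 1 ballot; Option I wins 10–1.
Measure 4 beats no one; loses to Option III, Plan E, Option I — 0 pairwise wins.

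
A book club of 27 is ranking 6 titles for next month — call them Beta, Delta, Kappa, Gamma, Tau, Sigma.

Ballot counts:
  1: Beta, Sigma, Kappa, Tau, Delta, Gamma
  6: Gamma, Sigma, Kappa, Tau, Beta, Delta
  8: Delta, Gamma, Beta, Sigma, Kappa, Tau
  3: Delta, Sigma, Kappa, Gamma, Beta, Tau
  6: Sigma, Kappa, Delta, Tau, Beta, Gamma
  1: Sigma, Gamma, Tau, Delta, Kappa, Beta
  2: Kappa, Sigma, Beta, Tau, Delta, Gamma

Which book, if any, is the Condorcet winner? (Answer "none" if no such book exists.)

Check each pair by majority over 27 ballots:
Beta vs Delta: 9 to 18, Delta.
Beta vs Kappa: Kappa, 18–9.
Beta vs Gamma: 1+6+2 = 9 for Beta, 18 for Gamma — Gamma by 18–9.
Beta vs Tau: Beta, 14–13.
Beta vs Sigma: Sigma wins 18–9.
Delta–Kappa: Kappa 15–12.
Delta vs Gamma: Delta, 20–7.
Delta vs Tau: 8+3+6 = 17 for Delta, 10 for Tau — Delta by 17–10.
Delta vs Sigma: Delta is ranked higher on 8+3 = 11 ballots, Sigma on 16. Sigma wins 16–11.
Kappa vs Gamma: 12 to 15, Gamma.
Kappa vs Tau: Kappa preferred on 1+6+8+3+6+2 = 26 ballots; Kappa wins 26–1.
Kappa vs Sigma: Sigma, 25–2.
Gamma–Tau: Gamma 18–9.
Gamma vs Sigma: Gamma is ranked higher on 6+8 = 14 ballots, Sigma on 13. Gamma wins 14–13.
Tau vs Sigma: 0 to 27, Sigma.
No book is unbeaten: Beta loses to Delta; Delta loses to Kappa; Kappa loses to Gamma; Gamma loses to Delta; Tau loses to Beta; Sigma loses to Gamma. In particular Delta > Gamma > Kappa > Delta is a majority cycle — no Condorcet winner exists.

none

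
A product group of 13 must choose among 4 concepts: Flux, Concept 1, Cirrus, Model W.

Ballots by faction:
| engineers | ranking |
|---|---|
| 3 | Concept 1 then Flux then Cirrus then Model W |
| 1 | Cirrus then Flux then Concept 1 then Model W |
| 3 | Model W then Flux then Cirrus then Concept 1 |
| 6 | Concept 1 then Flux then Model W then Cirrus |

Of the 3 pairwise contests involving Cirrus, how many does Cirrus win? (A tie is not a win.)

Cirrus against each rival (13 engineers):
Cirrus vs Flux: 1 to 12, Flux.
Cirrus vs Concept 1: Cirrus is ranked higher on 1+3 = 4 ballots, Concept 1 on 9. Concept 1 wins 9–4.
Cirrus–Model W: Model W 9–4.
Cirrus beats no one; loses to Flux, Concept 1, Model W — 0 pairwise wins.

0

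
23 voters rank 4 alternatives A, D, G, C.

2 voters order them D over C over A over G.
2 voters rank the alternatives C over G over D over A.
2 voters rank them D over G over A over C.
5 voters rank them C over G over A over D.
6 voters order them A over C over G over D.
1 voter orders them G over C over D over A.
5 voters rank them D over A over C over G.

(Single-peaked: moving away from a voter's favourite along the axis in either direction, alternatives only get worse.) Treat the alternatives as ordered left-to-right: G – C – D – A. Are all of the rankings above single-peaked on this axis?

no

Axis positions: G=1, C=2, D=3, A=4.
Ballot type 1 (peak D at position 3): ranking walks positions 3-2-4-1, expanding outward from the peak — single-peaked.
Ballot type 2 (peak C at position 2): ranking walks positions 2-1-3-4, expanding outward from the peak — single-peaked.
Ballot type 3: ranking walks positions 3-1-4-2; G is ranked above C even though C lies between G and the peak D on the axis — preferences dip and rise again. Not single-peaked.
Ballot type 4: ranking walks positions 2-1-4-3; A is ranked above D even though D lies between A and the peak C on the axis — preferences dip and rise again. Not single-peaked.
Ballot type 5: ranking walks positions 4-2-1-3; C is ranked above D even though D lies between C and the peak A on the axis — preferences dip and rise again. Not single-peaked.
Ballot type 6 (peak G at position 1): ranking walks positions 1-2-3-4, expanding outward from the peak — single-peaked.
Ballot type 7 (peak D at position 3): ranking walks positions 3-4-2-1, expanding outward from the peak — single-peaked.
Ballot type 3 violates single-peakedness, so the profile is not single-peaked on this axis.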